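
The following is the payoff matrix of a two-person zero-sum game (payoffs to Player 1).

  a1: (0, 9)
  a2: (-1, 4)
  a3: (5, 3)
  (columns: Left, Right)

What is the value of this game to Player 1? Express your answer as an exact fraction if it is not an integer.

45/11

Row minima: a1 → 0, a2 → -1, a3 → 3; maximin = 3.
Column maxima: Left → 5, Right → 9; minimax = 5.
3 ≠ 5, so there is no saddle point; optimal play is mixed.
a2 is strictly dominated by a1, so Player 1 never plays it.
On the remaining 2×2 (a1, a3 vs Left, Right):
Let Player 1 play a1 with probability p. Expected payoff against Left: 0p + 5(1−p) = −5p + 5; against Right: 9p + 3(1−p) = 6p + 3.
Setting these equal: −5p + 5 = 6p + 3 ⇒ −11p = -2 ⇒ p = 2/11, and the value is (-5)·(2/11) + 5 = 45/11.
For Player 2: with q = P(Left), equating a1's and a3's payoffs gives −9q + 9 = 2q + 3 ⇒ q = 6/11.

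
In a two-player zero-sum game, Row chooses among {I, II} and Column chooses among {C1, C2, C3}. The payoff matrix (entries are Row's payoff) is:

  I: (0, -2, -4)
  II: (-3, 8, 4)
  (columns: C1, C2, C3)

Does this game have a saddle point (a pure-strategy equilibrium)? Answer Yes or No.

Row minima: I → -4, II → -3; maximin = -3.
Column maxima: C1 → 0, C2 → 8, C3 → 4; minimax = 0.
-3 ≠ 0, so no pure-strategy equilibrium exists.

No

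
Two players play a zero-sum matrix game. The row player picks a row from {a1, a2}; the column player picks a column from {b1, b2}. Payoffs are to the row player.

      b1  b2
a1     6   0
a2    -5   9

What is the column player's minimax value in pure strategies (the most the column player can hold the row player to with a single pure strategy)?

Column maxima: b1 → 6, b2 → 9.
The smallest of these is 6.

6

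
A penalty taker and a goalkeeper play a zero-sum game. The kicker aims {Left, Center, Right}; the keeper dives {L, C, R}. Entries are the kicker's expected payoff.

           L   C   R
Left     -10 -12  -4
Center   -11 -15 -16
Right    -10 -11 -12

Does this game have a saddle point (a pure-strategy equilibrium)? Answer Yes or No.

No

Row minima: Left → -12, Center → -16, Right → -12; maximin = -12.
Column maxima: L → -10, C → -11, R → -4; minimax = -11.
-12 ≠ -11, so no pure-strategy equilibrium exists.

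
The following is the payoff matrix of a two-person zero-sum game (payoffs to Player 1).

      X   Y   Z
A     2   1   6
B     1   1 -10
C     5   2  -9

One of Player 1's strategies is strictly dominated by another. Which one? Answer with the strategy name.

C gives a strictly higher payoff than B against every column: 5 > 1, 2 > 1, -9 > -10.
So B is strictly dominated and Player 1 never plays it.

B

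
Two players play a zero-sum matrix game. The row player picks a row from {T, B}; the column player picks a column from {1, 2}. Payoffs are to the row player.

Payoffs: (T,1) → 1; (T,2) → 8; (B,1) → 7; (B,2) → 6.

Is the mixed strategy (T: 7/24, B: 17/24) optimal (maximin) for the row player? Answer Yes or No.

Against 1 this mix gives (7/24)·1 + (17/24)·7 = 21/4.
Against 2 this mix gives (7/24)·8 + (17/24)·6 = 79/12.
The column player will play 1, holding the row player to 21/4. Shifting weight toward the row that does better against 1 would raise this floor (the equalizing mix achieves 25/4 against both 1 and 2), so the proposed strategy is not optimal.

No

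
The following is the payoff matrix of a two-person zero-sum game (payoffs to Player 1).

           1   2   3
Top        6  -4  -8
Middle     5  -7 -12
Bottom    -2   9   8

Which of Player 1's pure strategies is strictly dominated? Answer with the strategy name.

Middle

Top gives a strictly higher payoff than Middle against every column: 6 > 5, -4 > -7, -8 > -12.
So Middle is strictly dominated and Player 1 never plays it.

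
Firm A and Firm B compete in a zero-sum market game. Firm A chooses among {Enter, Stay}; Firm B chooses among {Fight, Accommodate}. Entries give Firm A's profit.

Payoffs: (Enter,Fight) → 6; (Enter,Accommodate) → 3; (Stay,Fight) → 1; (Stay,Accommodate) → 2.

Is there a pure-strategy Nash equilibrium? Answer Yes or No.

Yes

Row minima: Enter → 3, Stay → 1; maximin = 3.
Column maxima: Fight → 6, Accommodate → 3; minimax = 3.
maximin = minimax = 3, so a saddle point exists.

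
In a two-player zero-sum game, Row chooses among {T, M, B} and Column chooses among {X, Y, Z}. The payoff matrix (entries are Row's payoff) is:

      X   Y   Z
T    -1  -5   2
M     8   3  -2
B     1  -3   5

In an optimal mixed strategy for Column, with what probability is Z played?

Row minima: T → -5, M → -2, B → -3; maximin = -2.
Column maxima: X → 8, Y → 3, Z → 5; minimax = 3.
-2 ≠ 3, so there is no saddle point; optimal play is mixed.
T is strictly dominated by B, so Row never plays it.
X is strictly dominated by Y (it gives Row strictly more in every row), so Column never plays it.
On the remaining 2×2 (M, B vs Y, Z):
Let Row play M with probability p. Expected payoff against Y: 3p + (-3)(1−p) = 6p − 3; against Z: (-2)p + 5(1−p) = −7p + 5.
Setting these equal: 6p − 3 = −7p + 5 ⇒ 13p = 8 ⇒ p = 8/13, and the value is (6)·(8/13) − 3 = 9/13.
For Column: with q = P(Y), equating M's and B's payoffs gives 5q − 2 = −8q + 5 ⇒ q = 7/13.

6/13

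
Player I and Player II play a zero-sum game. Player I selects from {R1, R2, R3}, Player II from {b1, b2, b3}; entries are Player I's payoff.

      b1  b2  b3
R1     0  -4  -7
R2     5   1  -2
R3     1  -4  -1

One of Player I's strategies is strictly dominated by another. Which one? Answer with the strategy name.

R2 gives a strictly higher payoff than R1 against every column: 5 > 0, 1 > -4, -2 > -7.
So R1 is strictly dominated and Player I never plays it.

R1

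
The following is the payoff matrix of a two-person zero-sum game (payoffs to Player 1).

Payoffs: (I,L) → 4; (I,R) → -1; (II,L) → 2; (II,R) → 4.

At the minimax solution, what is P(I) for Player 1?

2/7

Row minima: I → -1, II → 2; maximin = 2.
Column maxima: L → 4, R → 4; minimax = 4.
2 ≠ 4, so there is no saddle point; optimal play is mixed.
Let Player 1 play I with probability p. Expected payoff against L: 4p + 2(1−p) = 2p + 2; against R: (-1)p + 4(1−p) = −5p + 4.
Setting these equal: 2p + 2 = −5p + 4 ⇒ 7p = 2 ⇒ p = 2/7, and the value is (2)·(2/7) + 2 = 18/7.
For Player 2: with q = P(L), equating I's and II's payoffs gives 5q − 1 = −2q + 4 ⇒ q = 5/7.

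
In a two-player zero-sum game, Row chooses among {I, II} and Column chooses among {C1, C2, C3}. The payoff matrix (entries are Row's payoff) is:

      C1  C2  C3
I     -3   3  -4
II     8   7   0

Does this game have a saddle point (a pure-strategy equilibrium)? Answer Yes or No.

Row minima: I → -4, II → 0; maximin = 0.
Column maxima: C1 → 8, C2 → 7, C3 → 0; minimax = 0.
maximin = minimax = 0, so a saddle point exists.

Yes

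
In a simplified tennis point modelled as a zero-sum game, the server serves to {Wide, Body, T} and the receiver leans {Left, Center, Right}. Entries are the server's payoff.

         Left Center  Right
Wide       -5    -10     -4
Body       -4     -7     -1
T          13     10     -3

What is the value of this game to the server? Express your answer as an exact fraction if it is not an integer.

-31/19

Row minima: Wide → -10, Body → -7, T → -3; maximin = -3.
Column maxima: Left → 13, Center → 10, Right → -1; minimax = -1.
-3 ≠ -1, so there is no saddle point; optimal play is mixed.
Wide is strictly dominated by Body, so the server never plays it.
Left is strictly dominated by Center (it gives the server strictly more in every row), so the receiver never plays it.
On the remaining 2×2 (Body, T vs Center, Right):
Let the server play Body with probability p. Expected payoff against Center: (-7)p + 10(1−p) = −17p + 10; against Right: (-1)p + (-3)(1−p) = 2p − 3.
Setting these equal: −17p + 10 = 2p − 3 ⇒ −19p = -13 ⇒ p = 13/19, and the value is (-17)·(13/19) + 10 = -31/19.
For the receiver: with q = P(Center), equating Body's and T's payoffs gives −6q − 1 = 13q − 3 ⇒ q = 2/19.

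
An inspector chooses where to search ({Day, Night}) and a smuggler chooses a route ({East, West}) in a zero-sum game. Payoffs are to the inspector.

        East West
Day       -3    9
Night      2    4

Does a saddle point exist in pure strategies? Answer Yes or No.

Row minima: Day → -3, Night → 2; maximin = 2.
Column maxima: East → 2, West → 9; minimax = 2.
maximin = minimax = 2, so a saddle point exists.

Yes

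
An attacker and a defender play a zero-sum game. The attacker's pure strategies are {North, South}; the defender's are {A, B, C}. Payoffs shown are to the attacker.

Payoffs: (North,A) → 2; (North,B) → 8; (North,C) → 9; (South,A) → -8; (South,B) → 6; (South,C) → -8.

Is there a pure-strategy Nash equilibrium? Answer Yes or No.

Yes

Row minima: North → 2, South → -8; maximin = 2.
Column maxima: A → 2, B → 8, C → 9; minimax = 2.
maximin = minimax = 2, so a saddle point exists.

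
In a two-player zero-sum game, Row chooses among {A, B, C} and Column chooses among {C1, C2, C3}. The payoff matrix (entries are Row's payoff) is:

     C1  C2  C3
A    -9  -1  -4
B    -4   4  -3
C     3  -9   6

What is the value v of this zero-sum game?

-6/5

Row minima: A → -9, B → -4, C → -9; maximin = -4.
Column maxima: C1 → 3, C2 → 4, C3 → 6; minimax = 3.
-4 ≠ 3, so there is no saddle point; optimal play is mixed.
A is strictly dominated by B, so Row never plays it.
C3 is strictly dominated by C1 (it gives Row strictly more in every row), so Column never plays it.
On the remaining 2×2 (B, C vs C1, C2):
Let Row play B with probability p. Expected payoff against C1: (-4)p + 3(1−p) = −7p + 3; against C2: 4p + (-9)(1−p) = 13p − 9.
Setting these equal: −7p + 3 = 13p − 9 ⇒ −20p = -12 ⇒ p = 3/5, and the value is (-7)·(3/5) + 3 = -6/5.
For Column: with q = P(C1), equating B's and C's payoffs gives −8q + 4 = 12q − 9 ⇒ q = 13/20.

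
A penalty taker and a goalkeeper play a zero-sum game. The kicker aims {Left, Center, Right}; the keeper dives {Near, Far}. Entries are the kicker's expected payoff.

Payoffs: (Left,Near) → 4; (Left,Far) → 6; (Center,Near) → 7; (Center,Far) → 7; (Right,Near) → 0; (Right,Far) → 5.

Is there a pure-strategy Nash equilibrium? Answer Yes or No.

Yes

Row minima: Left → 4, Center → 7, Right → 0; maximin = 7.
Column maxima: Near → 7, Far → 7; minimax = 7.
maximin = minimax = 7, so a saddle point exists.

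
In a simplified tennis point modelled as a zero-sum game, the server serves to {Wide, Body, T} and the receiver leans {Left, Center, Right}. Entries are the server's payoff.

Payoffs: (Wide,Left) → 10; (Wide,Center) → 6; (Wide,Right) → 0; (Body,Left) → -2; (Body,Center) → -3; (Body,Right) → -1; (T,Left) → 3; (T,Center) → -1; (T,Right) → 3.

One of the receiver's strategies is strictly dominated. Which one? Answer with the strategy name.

Center holds the server's payoff strictly below Left in every row: 6 < 10, -3 < -2, -1 < 3.
So Left is strictly dominated for the receiver.

Left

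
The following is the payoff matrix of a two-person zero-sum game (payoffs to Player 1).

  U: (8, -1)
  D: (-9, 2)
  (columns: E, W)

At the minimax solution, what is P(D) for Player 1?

Row minima: U → -1, D → -9; maximin = -1.
Column maxima: E → 8, W → 2; minimax = 2.
-1 ≠ 2, so there is no saddle point; optimal play is mixed.
Let Player 1 play U with probability p. Expected payoff against E: 8p + (-9)(1−p) = 17p − 9; against W: (-1)p + 2(1−p) = −3p + 2.
Setting these equal: 17p − 9 = −3p + 2 ⇒ 20p = 11 ⇒ p = 11/20, and the value is (17)·(11/20) − 9 = 7/20.
For Player 2: with q = P(E), equating U's and D's payoffs gives 9q − 1 = −11q + 2 ⇒ q = 3/20.

9/20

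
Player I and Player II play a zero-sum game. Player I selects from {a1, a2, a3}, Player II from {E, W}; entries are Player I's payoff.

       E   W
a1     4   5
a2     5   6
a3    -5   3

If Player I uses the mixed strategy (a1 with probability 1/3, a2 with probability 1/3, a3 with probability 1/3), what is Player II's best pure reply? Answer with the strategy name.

If Player II plays E, Player I's expected payoff is (1/3)·4 + (1/3)·5 + (1/3)·(-5) = 4/3.
If Player II plays W, Player I's expected payoff is (1/3)·5 + (1/3)·6 + (1/3)·3 = 14/3.
Player II minimizes Player I's payoff; the smallest is 4/3, so the best response is E.

E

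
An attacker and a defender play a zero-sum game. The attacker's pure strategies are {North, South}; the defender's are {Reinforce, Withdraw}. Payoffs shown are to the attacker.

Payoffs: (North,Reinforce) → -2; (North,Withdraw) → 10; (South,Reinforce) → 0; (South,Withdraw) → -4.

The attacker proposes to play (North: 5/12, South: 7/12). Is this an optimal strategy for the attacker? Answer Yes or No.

Against Reinforce this mix gives (5/12)·(-2) + (7/12)·0 = -5/6.
Against Withdraw this mix gives (5/12)·10 + (7/12)·(-4) = 11/6.
The defender will play Reinforce, holding the attacker to -5/6. Shifting weight toward the row that does better against Reinforce would raise this floor (the equalizing mix achieves -1/2 against both Reinforce and Withdraw), so the proposed strategy is not optimal.

No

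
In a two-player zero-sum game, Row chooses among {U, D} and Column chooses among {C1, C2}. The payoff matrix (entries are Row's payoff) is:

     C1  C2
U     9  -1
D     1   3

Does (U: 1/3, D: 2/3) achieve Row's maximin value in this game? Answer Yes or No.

No

Against C1 this mix gives (1/3)·9 + (2/3)·1 = 11/3.
Against C2 this mix gives (1/3)·(-1) + (2/3)·3 = 5/3.
Column will play C2, holding Row to 5/3. Shifting weight toward the row that does better against C2 would raise this floor (the equalizing mix achieves 7/3 against both C2 and C1), so the proposed strategy is not optimal.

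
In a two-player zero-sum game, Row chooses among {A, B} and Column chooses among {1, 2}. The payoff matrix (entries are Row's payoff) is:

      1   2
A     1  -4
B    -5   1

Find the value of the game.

Row minima: A → -4, B → -5; maximin = -4.
Column maxima: 1 → 1, 2 → 1; minimax = 1.
-4 ≠ 1, so there is no saddle point; optimal play is mixed.
Let Row play A with probability p. Expected payoff against 1: 1p + (-5)(1−p) = 6p − 5; against 2: (-4)p + 1(1−p) = −5p + 1.
Setting these equal: 6p − 5 = −5p + 1 ⇒ 11p = 6 ⇒ p = 6/11, and the value is (6)·(6/11) − 5 = -19/11.
For Column: with q = P(1), equating A's and B's payoffs gives 5q − 4 = −6q + 1 ⇒ q = 5/11.

-19/11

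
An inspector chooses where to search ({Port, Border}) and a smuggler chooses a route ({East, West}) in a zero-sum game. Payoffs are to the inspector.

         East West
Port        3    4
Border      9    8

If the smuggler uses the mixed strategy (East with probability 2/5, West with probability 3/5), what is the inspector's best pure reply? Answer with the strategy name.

Border

Expected payoff of Port: (2/5)·3 + (3/5)·4 = 18/5.
Expected payoff of Border: (2/5)·9 + (3/5)·8 = 42/5.
The largest is 42/5, so the inspector's best response is Border.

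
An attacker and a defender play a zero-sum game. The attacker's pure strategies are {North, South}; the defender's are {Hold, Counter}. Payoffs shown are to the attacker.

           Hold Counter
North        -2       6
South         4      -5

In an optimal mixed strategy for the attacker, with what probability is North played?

Row minima: North → -2, South → -5; maximin = -2.
Column maxima: Hold → 4, Counter → 6; minimax = 4.
-2 ≠ 4, so there is no saddle point; optimal play is mixed.
Let the attacker play North with probability p. Expected payoff against Hold: (-2)p + 4(1−p) = −6p + 4; against Counter: 6p + (-5)(1−p) = 11p − 5.
Setting these equal: −6p + 4 = 11p − 5 ⇒ −17p = -9 ⇒ p = 9/17, and the value is (-6)·(9/17) + 4 = 14/17.
For the defender: with q = P(Hold), equating North's and South's payoffs gives −8q + 6 = 9q − 5 ⇒ q = 11/17.

9/17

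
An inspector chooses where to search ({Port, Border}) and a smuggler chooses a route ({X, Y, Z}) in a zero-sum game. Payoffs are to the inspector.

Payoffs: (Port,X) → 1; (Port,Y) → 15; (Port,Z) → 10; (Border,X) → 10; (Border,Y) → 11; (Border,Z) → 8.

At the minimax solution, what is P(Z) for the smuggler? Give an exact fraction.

Row minima: Port → 1, Border → 8; maximin = 8.
Column maxima: X → 10, Y → 15, Z → 10; minimax = 10.
8 ≠ 10, so there is no saddle point; optimal play is mixed.
Y is strictly dominated by X (it gives the inspector strictly more in every row), so the smuggler never plays it.
On the remaining 2×2 (Port, Border vs X, Z):
Let the inspector play Port with probability p. Expected payoff against X: 1p + 10(1−p) = −9p + 10; against Z: 10p + 8(1−p) = 2p + 8.
Setting these equal: −9p + 10 = 2p + 8 ⇒ −11p = -2 ⇒ p = 2/11, and the value is (-9)·(2/11) + 10 = 92/11.
For the smuggler: with q = P(X), equating Port's and Border's payoffs gives −9q + 10 = 2q + 8 ⇒ q = 2/11.

9/11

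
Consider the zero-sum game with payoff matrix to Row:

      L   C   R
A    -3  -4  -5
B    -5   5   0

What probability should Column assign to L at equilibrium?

5/7

Row minima: A → -5, B → -5; maximin = -5.
Column maxima: L → -3, C → 5, R → 0; minimax = -3.
-5 ≠ -3, so there is no saddle point; optimal play is mixed.
C is strictly dominated by R (it gives Row strictly more in every row), so Column never plays it.
On the remaining 2×2 (A, B vs L, R):
Let Row play A with probability p. Expected payoff against L: (-3)p + (-5)(1−p) = 2p − 5; against R: (-5)p + 0(1−p) = −5p.
Setting these equal: 2p − 5 = −5p ⇒ 7p = 5 ⇒ p = 5/7, and the value is (2)·(5/7) − 5 = -25/7.
For Column: with q = P(L), equating A's and B's payoffs gives 2q − 5 = −5q ⇒ q = 5/7.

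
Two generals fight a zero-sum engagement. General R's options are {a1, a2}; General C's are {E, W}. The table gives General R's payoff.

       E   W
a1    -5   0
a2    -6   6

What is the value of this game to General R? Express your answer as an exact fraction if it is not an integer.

Row minima: a1 → -5, a2 → -6; maximin = -5.
Column maxima: E → -5, W → 6; minimax = -5.
Since maximin = minimax = -5, there is a saddle point and the value is -5.

-5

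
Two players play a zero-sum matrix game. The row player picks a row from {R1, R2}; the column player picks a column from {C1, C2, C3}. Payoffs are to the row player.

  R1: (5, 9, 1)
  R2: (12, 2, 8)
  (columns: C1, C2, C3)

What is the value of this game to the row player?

5

Row minima: R1 → 1, R2 → 2; maximin = 2.
Column maxima: C1 → 12, C2 → 9, C3 → 8; minimax = 8.
2 ≠ 8, so there is no saddle point; optimal play is mixed.
C1 is strictly dominated by C3 (it gives the row player strictly more in every row), so the column player never plays it.
On the remaining 2×2 (R1, R2 vs C2, C3):
Let the row player play R1 with probability p. Expected payoff against C2: 9p + 2(1−p) = 7p + 2; against C3: 1p + 8(1−p) = −7p + 8.
Setting these equal: 7p + 2 = −7p + 8 ⇒ 14p = 6 ⇒ p = 3/7, and the value is (7)·(3/7) + 2 = 5.
For the column player: with q = P(C2), equating R1's and R2's payoffs gives 8q + 1 = −6q + 8 ⇒ q = 1/2.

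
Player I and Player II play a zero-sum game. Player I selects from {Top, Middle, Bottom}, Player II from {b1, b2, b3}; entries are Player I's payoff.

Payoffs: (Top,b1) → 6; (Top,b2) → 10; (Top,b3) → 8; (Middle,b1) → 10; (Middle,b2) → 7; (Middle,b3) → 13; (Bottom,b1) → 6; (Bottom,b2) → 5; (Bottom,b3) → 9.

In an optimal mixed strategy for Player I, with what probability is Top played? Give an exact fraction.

Row minima: Top → 6, Middle → 7, Bottom → 5; maximin = 7.
Column maxima: b1 → 10, b2 → 10, b3 → 13; minimax = 10.
7 ≠ 10, so there is no saddle point; optimal play is mixed.
Bottom is strictly dominated by Middle, so Player I never plays it.
b3 is strictly dominated by b1 (it gives Player I strictly more in every row), so Player II never plays it.
On the remaining 2×2 (Top, Middle vs b1, b2):
Let Player I play Top with probability p. Expected payoff against b1: 6p + 10(1−p) = −4p + 10; against b2: 10p + 7(1−p) = 3p + 7.
Setting these equal: −4p + 10 = 3p + 7 ⇒ −7p = -3 ⇒ p = 3/7, and the value is (-4)·(3/7) + 10 = 58/7.
For Player II: with q = P(b1), equating Top's and Middle's payoffs gives −4q + 10 = 3q + 7 ⇒ q = 3/7.

3/7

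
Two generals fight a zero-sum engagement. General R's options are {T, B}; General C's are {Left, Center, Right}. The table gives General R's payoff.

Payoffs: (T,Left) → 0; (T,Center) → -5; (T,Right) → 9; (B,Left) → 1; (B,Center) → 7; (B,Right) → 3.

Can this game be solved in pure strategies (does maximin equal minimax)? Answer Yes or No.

Row minima: T → -5, B → 1; maximin = 1.
Column maxima: Left → 1, Center → 7, Right → 9; minimax = 1.
maximin = minimax = 1, so a saddle point exists.

Yes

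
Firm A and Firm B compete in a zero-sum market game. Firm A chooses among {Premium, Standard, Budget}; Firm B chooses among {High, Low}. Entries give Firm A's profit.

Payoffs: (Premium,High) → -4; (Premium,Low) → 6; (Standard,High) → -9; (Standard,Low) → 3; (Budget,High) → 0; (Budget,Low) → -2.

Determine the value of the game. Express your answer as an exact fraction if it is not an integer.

Row minima: Premium → -4, Standard → -9, Budget → -2; maximin = -2.
Column maxima: High → 0, Low → 6; minimax = 0.
-2 ≠ 0, so there is no saddle point; optimal play is mixed.
Standard is strictly dominated by Premium, so Firm A never plays it.
On the remaining 2×2 (Premium, Budget vs High, Low):
Let Firm A play Premium with probability p. Expected payoff against High: (-4)p + 0(1−p) = −4p; against Low: 6p + (-2)(1−p) = 8p − 2.
Setting these equal: −4p = 8p − 2 ⇒ −12p = -2 ⇒ p = 1/6, and the value is (-4)·(1/6) = -2/3.
For Firm B: with q = P(High), equating Premium's and Budget's payoffs gives −10q + 6 = 2q − 2 ⇒ q = 2/3.

-2/3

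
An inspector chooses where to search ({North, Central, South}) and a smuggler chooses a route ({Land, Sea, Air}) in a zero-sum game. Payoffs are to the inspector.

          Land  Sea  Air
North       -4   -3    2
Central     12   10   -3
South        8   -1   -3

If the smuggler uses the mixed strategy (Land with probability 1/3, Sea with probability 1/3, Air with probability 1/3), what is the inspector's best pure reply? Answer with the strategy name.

Expected payoff of North: (1/3)·(-4) + (1/3)·(-3) + (1/3)·2 = -5/3.
Expected payoff of Central: (1/3)·12 + (1/3)·10 + (1/3)·(-3) = 19/3.
Expected payoff of South: (1/3)·8 + (1/3)·(-1) + (1/3)·(-3) = 4/3.
The largest is 19/3, so the inspector's best response is Central.

Central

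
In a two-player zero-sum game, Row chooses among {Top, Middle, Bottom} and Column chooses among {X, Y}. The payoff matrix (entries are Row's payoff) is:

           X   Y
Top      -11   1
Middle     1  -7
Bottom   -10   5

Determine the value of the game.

-65/23

Row minima: Top → -11, Middle → -7, Bottom → -10; maximin = -7.
Column maxima: X → 1, Y → 5; minimax = 1.
-7 ≠ 1, so there is no saddle point; optimal play is mixed.
Top is strictly dominated by Bottom, so Row never plays it.
On the remaining 2×2 (Middle, Bottom vs X, Y):
Let Row play Middle with probability p. Expected payoff against X: 1p + (-10)(1−p) = 11p − 10; against Y: (-7)p + 5(1−p) = −12p + 5.
Setting these equal: 11p − 10 = −12p + 5 ⇒ 23p = 15 ⇒ p = 15/23, and the value is (11)·(15/23) − 10 = -65/23.
For Column: with q = P(X), equating Middle's and Bottom's payoffs gives 8q − 7 = −15q + 5 ⇒ q = 12/23.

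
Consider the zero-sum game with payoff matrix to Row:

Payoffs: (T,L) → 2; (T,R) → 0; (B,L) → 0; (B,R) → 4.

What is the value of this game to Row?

Row minima: T → 0, B → 0; maximin = 0.
Column maxima: L → 2, R → 4; minimax = 2.
0 ≠ 2, so there is no saddle point; optimal play is mixed.
Let Row play T with probability p. Expected payoff against L: 2p + 0(1−p) = 2p; against R: 0p + 4(1−p) = −4p + 4.
Setting these equal: 2p = −4p + 4 ⇒ 6p = 4 ⇒ p = 2/3, and the value is (2)·(2/3) = 4/3.
For Column: with q = P(L), equating T's and B's payoffs gives 2q = −4q + 4 ⇒ q = 2/3.

4/3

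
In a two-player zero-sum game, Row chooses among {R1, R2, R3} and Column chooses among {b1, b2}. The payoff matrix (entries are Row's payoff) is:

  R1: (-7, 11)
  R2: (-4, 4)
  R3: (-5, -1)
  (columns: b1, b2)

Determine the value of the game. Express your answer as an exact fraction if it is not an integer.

Row minima: R1 → -7, R2 → -4, R3 → -5; maximin = -4.
Column maxima: b1 → -4, b2 → 11; minimax = -4.
Since maximin = minimax = -4, there is a saddle point and the value is -4.

-4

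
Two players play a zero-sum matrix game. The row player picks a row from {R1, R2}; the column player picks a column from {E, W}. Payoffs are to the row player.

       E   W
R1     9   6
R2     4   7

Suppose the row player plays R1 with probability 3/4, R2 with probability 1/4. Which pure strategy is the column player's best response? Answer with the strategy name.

If the column player plays E, the row player's expected payoff is (3/4)·9 + (1/4)·4 = 31/4.
If the column player plays W, the row player's expected payoff is (3/4)·6 + (1/4)·7 = 25/4.
The column player minimizes the row player's payoff; the smallest is 25/4, so the best response is W.

W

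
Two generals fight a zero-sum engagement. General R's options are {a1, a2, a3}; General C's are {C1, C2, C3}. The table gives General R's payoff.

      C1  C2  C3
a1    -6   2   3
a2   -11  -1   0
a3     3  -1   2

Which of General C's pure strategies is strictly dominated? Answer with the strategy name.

C2 holds General R's payoff strictly below C3 in every row: 2 < 3, -1 < 0, -1 < 2.
So C3 is strictly dominated for General C.

C3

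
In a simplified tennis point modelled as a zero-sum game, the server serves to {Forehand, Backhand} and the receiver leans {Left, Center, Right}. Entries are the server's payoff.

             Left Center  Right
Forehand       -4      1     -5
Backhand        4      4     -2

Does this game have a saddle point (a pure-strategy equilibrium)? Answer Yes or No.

Yes

Row minima: Forehand → -5, Backhand → -2; maximin = -2.
Column maxima: Left → 4, Center → 4, Right → -2; minimax = -2.
maximin = minimax = -2, so a saddle point exists.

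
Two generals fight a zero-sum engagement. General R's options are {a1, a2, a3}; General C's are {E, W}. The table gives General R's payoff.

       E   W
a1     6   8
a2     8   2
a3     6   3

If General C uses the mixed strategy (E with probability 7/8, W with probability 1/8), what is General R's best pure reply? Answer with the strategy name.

a2

Expected payoff of a1: (7/8)·6 + (1/8)·8 = 25/4.
Expected payoff of a2: (7/8)·8 + (1/8)·2 = 29/4.
Expected payoff of a3: (7/8)·6 + (1/8)·3 = 45/8.
The largest is 29/4, so General R's best response is a2.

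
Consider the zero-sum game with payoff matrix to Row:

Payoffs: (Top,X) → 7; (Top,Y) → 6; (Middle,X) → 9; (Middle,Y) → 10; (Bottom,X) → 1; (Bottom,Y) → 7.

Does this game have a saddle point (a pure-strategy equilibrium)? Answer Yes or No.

Yes

Row minima: Top → 6, Middle → 9, Bottom → 1; maximin = 9.
Column maxima: X → 9, Y → 10; minimax = 9.
maximin = minimax = 9, so a saddle point exists.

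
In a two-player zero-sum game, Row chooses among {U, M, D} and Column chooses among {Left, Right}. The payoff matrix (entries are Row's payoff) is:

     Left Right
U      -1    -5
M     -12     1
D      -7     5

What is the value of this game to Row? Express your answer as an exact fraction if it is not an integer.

-5/2

Row minima: U → -5, M → -12, D → -7; maximin = -5.
Column maxima: Left → -1, Right → 5; minimax = -1.
-5 ≠ -1, so there is no saddle point; optimal play is mixed.
M is strictly dominated by D, so Row never plays it.
On the remaining 2×2 (U, D vs Left, Right):
Let Row play U with probability p. Expected payoff against Left: (-1)p + (-7)(1−p) = 6p − 7; against Right: (-5)p + 5(1−p) = −10p + 5.
Setting these equal: 6p − 7 = −10p + 5 ⇒ 16p = 12 ⇒ p = 3/4, and the value is (6)·(3/4) − 7 = -5/2.
For Column: with q = P(Left), equating U's and D's payoffs gives 4q − 5 = −12q + 5 ⇒ q = 5/8.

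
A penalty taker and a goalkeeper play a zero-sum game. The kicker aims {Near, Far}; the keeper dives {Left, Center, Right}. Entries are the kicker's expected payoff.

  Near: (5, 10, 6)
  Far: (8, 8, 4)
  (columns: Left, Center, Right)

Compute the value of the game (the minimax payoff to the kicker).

28/5

Row minima: Near → 5, Far → 4; maximin = 5.
Column maxima: Left → 8, Center → 10, Right → 6; minimax = 6.
5 ≠ 6, so there is no saddle point; optimal play is mixed.
Center is strictly dominated by Right (it gives the kicker strictly more in every row), so the keeper never plays it.
On the remaining 2×2 (Near, Far vs Left, Right):
Let the kicker play Near with probability p. Expected payoff against Left: 5p + 8(1−p) = −3p + 8; against Right: 6p + 4(1−p) = 2p + 4.
Setting these equal: −3p + 8 = 2p + 4 ⇒ −5p = -4 ⇒ p = 4/5, and the value is (-3)·(4/5) + 8 = 28/5.
For the keeper: with q = P(Left), equating Near's and Far's payoffs gives −q + 6 = 4q + 4 ⇒ q = 2/5.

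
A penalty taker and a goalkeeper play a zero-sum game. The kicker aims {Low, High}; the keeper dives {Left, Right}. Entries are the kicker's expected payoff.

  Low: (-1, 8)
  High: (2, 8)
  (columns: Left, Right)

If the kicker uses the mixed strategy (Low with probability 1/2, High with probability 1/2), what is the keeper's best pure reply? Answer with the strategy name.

If the keeper plays Left, the kicker's expected payoff is (1/2)·(-1) + (1/2)·2 = 1/2.
If the keeper plays Right, the kicker's expected payoff is (1/2)·8 + (1/2)·8 = 8.
The keeper minimizes the kicker's payoff; the smallest is 1/2, so the best response is Left.

Left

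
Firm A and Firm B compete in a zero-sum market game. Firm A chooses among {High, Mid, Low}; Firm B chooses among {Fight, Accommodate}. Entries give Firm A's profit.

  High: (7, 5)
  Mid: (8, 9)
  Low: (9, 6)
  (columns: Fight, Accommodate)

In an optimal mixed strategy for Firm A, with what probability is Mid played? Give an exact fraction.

Row minima: High → 5, Mid → 8, Low → 6; maximin = 8.
Column maxima: Fight → 9, Accommodate → 9; minimax = 9.
8 ≠ 9, so there is no saddle point; optimal play is mixed.
High is strictly dominated by Mid, so Firm A never plays it.
On the remaining 2×2 (Mid, Low vs Fight, Accommodate):
Let Firm A play Mid with probability p. Expected payoff against Fight: 8p + 9(1−p) = −p + 9; against Accommodate: 9p + 6(1−p) = 3p + 6.
Setting these equal: −p + 9 = 3p + 6 ⇒ −4p = -3 ⇒ p = 3/4, and the value is (-1)·(3/4) + 9 = 33/4.
For Firm B: with q = P(Fight), equating Mid's and Low's payoffs gives −q + 9 = 3q + 6 ⇒ q = 3/4.

3/4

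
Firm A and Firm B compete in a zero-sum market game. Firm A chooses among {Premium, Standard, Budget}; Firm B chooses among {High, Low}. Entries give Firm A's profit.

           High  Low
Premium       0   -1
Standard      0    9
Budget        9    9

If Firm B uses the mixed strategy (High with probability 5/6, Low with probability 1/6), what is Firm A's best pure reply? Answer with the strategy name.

Expected payoff of Premium: (5/6)·0 + (1/6)·(-1) = -1/6.
Expected payoff of Standard: (5/6)·0 + (1/6)·9 = 3/2.
Expected payoff of Budget: (5/6)·9 + (1/6)·9 = 9.
The largest is 9, so Firm A's best response is Budget.

Budget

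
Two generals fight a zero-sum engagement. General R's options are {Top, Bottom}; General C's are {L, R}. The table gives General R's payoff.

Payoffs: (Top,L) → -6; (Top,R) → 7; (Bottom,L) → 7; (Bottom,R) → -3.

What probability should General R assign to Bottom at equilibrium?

13/23

Row minima: Top → -6, Bottom → -3; maximin = -3.
Column maxima: L → 7, R → 7; minimax = 7.
-3 ≠ 7, so there is no saddle point; optimal play is mixed.
Let General R play Top with probability p. Expected payoff against L: (-6)p + 7(1−p) = −13p + 7; against R: 7p + (-3)(1−p) = 10p − 3.
Setting these equal: −13p + 7 = 10p − 3 ⇒ −23p = -10 ⇒ p = 10/23, and the value is (-13)·(10/23) + 7 = 31/23.
For General C: with q = P(L), equating Top's and Bottom's payoffs gives −13q + 7 = 10q − 3 ⇒ q = 10/23.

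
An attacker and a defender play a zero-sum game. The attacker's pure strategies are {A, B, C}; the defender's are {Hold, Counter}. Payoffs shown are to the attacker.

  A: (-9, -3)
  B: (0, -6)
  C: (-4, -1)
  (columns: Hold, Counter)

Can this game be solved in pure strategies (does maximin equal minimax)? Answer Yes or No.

Row minima: A → -9, B → -6, C → -4; maximin = -4.
Column maxima: Hold → 0, Counter → -1; minimax = -1.
-4 ≠ -1, so no pure-strategy equilibrium exists.

No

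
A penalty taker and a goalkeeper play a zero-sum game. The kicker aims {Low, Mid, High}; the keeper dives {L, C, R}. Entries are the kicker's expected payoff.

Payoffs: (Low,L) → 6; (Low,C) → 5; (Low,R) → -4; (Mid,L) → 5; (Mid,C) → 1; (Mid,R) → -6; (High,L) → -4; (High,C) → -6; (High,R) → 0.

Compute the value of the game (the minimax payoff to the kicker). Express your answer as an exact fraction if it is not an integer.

-8/5

Row minima: Low → -4, Mid → -6, High → -6; maximin = -4.
Column maxima: L → 6, C → 5, R → 0; minimax = 0.
-4 ≠ 0, so there is no saddle point; optimal play is mixed.
Mid is strictly dominated by Low, so the kicker never plays it.
L is strictly dominated by C (it gives the kicker strictly more in every row), so the keeper never plays it.
On the remaining 2×2 (Low, High vs C, R):
Let the kicker play Low with probability p. Expected payoff against C: 5p + (-6)(1−p) = 11p − 6; against R: (-4)p + 0(1−p) = −4p.
Setting these equal: 11p − 6 = −4p ⇒ 15p = 6 ⇒ p = 2/5, and the value is (11)·(2/5) − 6 = -8/5.
For the keeper: with q = P(C), equating Low's and High's payoffs gives 9q − 4 = −6q ⇒ q = 4/15.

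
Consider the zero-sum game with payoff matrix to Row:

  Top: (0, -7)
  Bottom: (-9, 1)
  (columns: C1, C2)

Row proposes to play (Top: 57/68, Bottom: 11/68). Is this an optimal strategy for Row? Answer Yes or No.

Against C1 this mix gives (57/68)·0 + (11/68)·(-9) = -99/68.
Against C2 this mix gives (57/68)·(-7) + (11/68)·1 = -97/17.
Column will play C2, holding Row to -97/17. Shifting weight toward the row that does better against C2 would raise this floor (the equalizing mix achieves -63/17 against both C2 and C1), so the proposed strategy is not optimal.

No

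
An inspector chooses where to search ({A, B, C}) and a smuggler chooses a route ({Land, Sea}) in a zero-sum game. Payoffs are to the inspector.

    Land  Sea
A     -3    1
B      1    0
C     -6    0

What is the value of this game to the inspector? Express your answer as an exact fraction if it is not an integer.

Row minima: A → -3, B → 0, C → -6; maximin = 0.
Column maxima: Land → 1, Sea → 1; minimax = 1.
0 ≠ 1, so there is no saddle point; optimal play is mixed.
C is strictly dominated by A, so the inspector never plays it.
On the remaining 2×2 (A, B vs Land, Sea):
Let the inspector play A with probability p. Expected payoff against Land: (-3)p + 1(1−p) = −4p + 1; against Sea: 1p + 0(1−p) = p.
Setting these equal: −4p + 1 = p ⇒ −5p = -1 ⇒ p = 1/5, and the value is (-4)·(1/5) + 1 = 1/5.
For the smuggler: with q = P(Land), equating A's and B's payoffs gives −4q + 1 = q ⇒ q = 1/5.

1/5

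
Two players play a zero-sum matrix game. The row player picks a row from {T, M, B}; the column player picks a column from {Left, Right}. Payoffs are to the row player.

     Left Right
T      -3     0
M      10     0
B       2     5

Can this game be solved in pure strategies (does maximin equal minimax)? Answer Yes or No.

Row minima: T → -3, M → 0, B → 2; maximin = 2.
Column maxima: Left → 10, Right → 5; minimax = 5.
2 ≠ 5, so no pure-strategy equilibrium exists.

No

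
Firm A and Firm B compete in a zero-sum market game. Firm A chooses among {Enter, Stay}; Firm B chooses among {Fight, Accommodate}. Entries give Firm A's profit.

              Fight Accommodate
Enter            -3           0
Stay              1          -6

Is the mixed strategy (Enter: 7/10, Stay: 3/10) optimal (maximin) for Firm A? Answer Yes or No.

Against Fight this mix gives (7/10)·(-3) + (3/10)·1 = -9/5.
Against Accommodate this mix gives (7/10)·0 + (3/10)·(-6) = -9/5.
All of Firm B's active replies (Fight, Accommodate) yield -9/5, and no column does worse for Firm A. The mix makes Firm B indifferent and guarantees -9/5, so it is optimal.

Yes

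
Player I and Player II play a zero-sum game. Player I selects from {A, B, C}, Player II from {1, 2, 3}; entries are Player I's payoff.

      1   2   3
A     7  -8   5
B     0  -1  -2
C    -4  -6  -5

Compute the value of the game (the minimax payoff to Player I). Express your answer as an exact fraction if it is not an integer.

Row minima: A → -8, B → -2, C → -6; maximin = -2.
Column maxima: 1 → 7, 2 → -1, 3 → 5; minimax = -1.
-2 ≠ -1, so there is no saddle point; optimal play is mixed.
C is strictly dominated by B, so Player I never plays it.
1 is strictly dominated by 2 (it gives Player I strictly more in every row), so Player II never plays it.
On the remaining 2×2 (A, B vs 2, 3):
Let Player I play A with probability p. Expected payoff against 2: (-8)p + (-1)(1−p) = −7p − 1; against 3: 5p + (-2)(1−p) = 7p − 2.
Setting these equal: −7p − 1 = 7p − 2 ⇒ −14p = -1 ⇒ p = 1/14, and the value is (-7)·(1/14) − 1 = -3/2.
For Player II: with q = P(2), equating A's and B's payoffs gives −13q + 5 = q − 2 ⇒ q = 1/2.

-3/2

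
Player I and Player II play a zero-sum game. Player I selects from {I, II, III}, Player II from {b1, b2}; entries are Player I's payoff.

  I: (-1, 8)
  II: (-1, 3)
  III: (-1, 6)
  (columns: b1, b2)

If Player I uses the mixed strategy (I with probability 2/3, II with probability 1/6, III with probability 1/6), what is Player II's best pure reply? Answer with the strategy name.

If Player II plays b1, Player I's expected payoff is (2/3)·(-1) + (1/6)·(-1) + (1/6)·(-1) = -1.
If Player II plays b2, Player I's expected payoff is (2/3)·8 + (1/6)·3 + (1/6)·6 = 41/6.
Player II minimizes Player I's payoff; the smallest is -1, so the best response is b1.

b1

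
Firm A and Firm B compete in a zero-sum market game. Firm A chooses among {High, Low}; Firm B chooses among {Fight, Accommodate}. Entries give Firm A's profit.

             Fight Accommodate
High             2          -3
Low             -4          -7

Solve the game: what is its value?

Row minima: High → -3, Low → -7; maximin = -3.
Column maxima: Fight → 2, Accommodate → -3; minimax = -3.
Since maximin = minimax = -3, there is a saddle point and the value is -3.

-3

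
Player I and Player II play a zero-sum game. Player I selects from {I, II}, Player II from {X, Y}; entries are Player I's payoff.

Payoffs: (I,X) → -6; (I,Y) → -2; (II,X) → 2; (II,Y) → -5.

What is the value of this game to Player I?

Row minima: I → -6, II → -5; maximin = -5.
Column maxima: X → 2, Y → -2; minimax = -2.
-5 ≠ -2, so there is no saddle point; optimal play is mixed.
Let Player I play I with probability p. Expected payoff against X: (-6)p + 2(1−p) = −8p + 2; against Y: (-2)p + (-5)(1−p) = 3p − 5.
Setting these equal: −8p + 2 = 3p − 5 ⇒ −11p = -7 ⇒ p = 7/11, and the value is (-8)·(7/11) + 2 = -34/11.
For Player II: with q = P(X), equating I's and II's payoffs gives −4q − 2 = 7q − 5 ⇒ q = 3/11.

-34/11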